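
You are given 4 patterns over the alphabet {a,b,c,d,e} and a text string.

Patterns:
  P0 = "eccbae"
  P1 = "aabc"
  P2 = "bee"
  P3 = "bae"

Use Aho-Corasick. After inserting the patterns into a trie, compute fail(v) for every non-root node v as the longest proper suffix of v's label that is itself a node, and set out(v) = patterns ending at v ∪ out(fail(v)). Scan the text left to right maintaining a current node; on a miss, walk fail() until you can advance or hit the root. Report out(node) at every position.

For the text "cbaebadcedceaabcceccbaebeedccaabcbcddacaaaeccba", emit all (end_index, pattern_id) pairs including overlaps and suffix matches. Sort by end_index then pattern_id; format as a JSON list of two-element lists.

Construct AC machine:
Trie (insert patterns):
  0='ε' goto a→7 b→11 e→1
  1='e' goto c→2
  2='ec' goto c→3
  3='ecc' goto b→4
  4='eccb' goto a→5
  5='eccba' goto e→6
  6='eccbae' goto ·  ←P0
  7='a' goto a→8
  8='aa' goto b→9
  9='aab' goto c→10
  10='aabc' goto ·  ←P1
  11='b' goto a→14 e→12
  12='be' goto e→13
  13='bee' goto ·  ←P2
  14='ba' goto e→15
  15='bae' goto ·  ←P3

BFS fail/out derivation:
  fail(1) 'e': from fail(0)=0 chase 'e': 0 ⇒ 0;  out=∅∪out(0)=∅
  fail(7) 'a': from fail(0)=0 chase 'a': 0 ⇒ 0;  out=∅∪out(0)=∅
  fail(11) 'b': from fail(0)=0 chase 'b': 0 ⇒ 0;  out=∅∪out(0)=∅
  fail(2) 'ec': from fail(1)=0 chase 'c': 0 ⇒ 0;  out=∅∪out(0)=∅
  fail(8) 'aa': from fail(7)=0 chase 'a': 0 ⇒ 7;  out=∅∪out(7)=∅
  fail(12) 'be': from fail(11)=0 chase 'e': 0 ⇒ 1;  out=∅∪out(1)=∅
  fail(14) 'ba': from fail(11)=0 chase 'a': 0 ⇒ 7;  out=∅∪out(7)=∅
  fail(3) 'ecc': from fail(2)=0 chase 'c': 0 ⇒ 0;  out=∅∪out(0)=∅
  fail(9) 'aab': from fail(8)=7 chase 'b': 7→0 ⇒ 11;  out=∅∪out(11)=∅
  fail(13) 'bee': from fail(12)=1 chase 'e': 1→0 ⇒ 1;  out={2}∪out(1)={2}
  fail(15) 'bae': from fail(14)=7 chase 'e': 7→0 ⇒ 1;  out={3}∪out(1)={3}
  fail(4) 'eccb': from fail(3)=0 chase 'b': 0 ⇒ 11;  out=∅∪out(11)=∅
  fail(10) 'aabc': from fail(9)=11 chase 'c': 11→0 ⇒ 0;  out={1}∪out(0)={1}
  fail(5) 'eccba': from fail(4)=11 chase 'a': 11 ⇒ 14;  out=∅∪out(14)=∅
  fail(6) 'eccbae': from fail(5)=14 chase 'e': 14 ⇒ 15;  out={0}∪out(15)={0,3}

Text stream:
pos 0 'c': at 0
pos 1 'b': at 11
pos 2 'a': at 14
pos 3 'e': at 15  → match P3@[1:3]
pos 4 'b': at 11 ·f
pos 5 'a': at 14
pos 6 'd': at 0 ·f
pos 7 'c': at 0
pos 8 'e': at 1
pos 9 'd': at 0 ·f
pos 10 'c': at 0
pos 11 'e': at 1
pos 12 'a': at 7 ·f
pos 13 'a': at 8
pos 14 'b': at 9
pos 15 'c': at 10  → match P1@[12:15]
pos 16 'c': at 0 ·f
pos 17 'e': at 1
pos 18 'c': at 2
pos 19 'c': at 3
pos 20 'b': at 4
pos 21 'a': at 5
pos 22 'e': at 6  → match P0@[17:22],P3@[20:22]
pos 23 'b': at 11 ·f
pos 24 'e': at 12
pos 25 'e': at 13  → match P2@[23:25]
pos 26 'd': at 0 ·f
pos 27 'c': at 0
pos 28 'c': at 0
pos 29 'a': at 7
pos 30 'a': at 8
pos 31 'b': at 9
pos 32 'c': at 10  → match P1@[29:32]
pos 33 'b': at 11 ·f
pos 34 'c': at 0 ·f
pos 35 'd': at 0
pos 36 'd': at 0
pos 37 'a': at 7
pos 38 'c': at 0 ·f
pos 39 'a': at 7
pos 40 'a': at 8
pos 41 'a': at 8 ·f
pos 42 'e': at 1 ·f
pos 43 'c': at 2
pos 44 'c': at 3
pos 45 'b': at 4
pos 46 'a': at 5

Result: [[3,3],[15,1],[22,0],[22,3],[25,2],[32,1]]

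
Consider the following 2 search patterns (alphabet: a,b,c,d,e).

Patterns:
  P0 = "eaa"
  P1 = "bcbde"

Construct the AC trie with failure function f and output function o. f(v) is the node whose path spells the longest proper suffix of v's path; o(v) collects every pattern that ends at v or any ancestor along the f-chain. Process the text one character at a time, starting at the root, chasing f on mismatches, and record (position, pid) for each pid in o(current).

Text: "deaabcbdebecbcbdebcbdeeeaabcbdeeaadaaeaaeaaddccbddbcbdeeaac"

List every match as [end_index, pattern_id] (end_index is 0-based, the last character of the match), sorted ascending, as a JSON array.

Build automaton:
Trie (insert patterns):
  n0 'ε': b→4 e→1
  n1 'e': a→2
  n2 'ea': a→3
  n3 'eaa': ·  ←P0
  n4 'b': c→5
  n5 'bc': b→6
  n6 'bcb': d→7
  n7 'bcbd': e→8
  n8 'bcbde': ·  ←P1

BFS fail/out derivation:
  n1('e'): parent n0 fail=0; on 'e' 0 → fail=0;  out ∅∪∅=∅
  n4('b'): parent n0 fail=0; on 'b' 0 → fail=0;  out ∅∪∅=∅
  n2('ea'): parent n1 fail=0; on 'a' 0 → fail=0;  out ∅∪∅=∅
  n5('bc'): parent n4 fail=0; on 'c' 0 → fail=0;  out ∅∪∅=∅
  n3('eaa'): parent n2 fail=0; on 'a' 0 → fail=0;  out {0}∪∅={0}
  n6('bcb'): parent n5 fail=0; on 'b' 0 → fail=4;  out ∅∪∅=∅
  n7('bcbd'): parent n6 fail=4; on 'd' 4→0 → fail=0;  out ∅∪∅=∅
  n8('bcbde'): parent n7 fail=0; on 'e' 0 → fail=1;  out {1}∪∅={1}

Text stream:
i=0 'd': node 0→0
i=1 'e': node 0→1
i=2 'a': node 1→2
i=3 'a': node 2→3  → match P0@[1:3]
i=4 'b': node 3→4 (via fail)
i=5 'c': node 4→5
i=6 'b': node 5→6
i=7 'd': node 6→7
i=8 'e': node 7→8  → match P1@[4:8]
i=9 'b': node 8→4 (via fail)
i=10 'e': node 4→1 (via fail)
i=11 'c': node 1→0 (via fail)
i=12 'b': node 0→4
i=13 'c': node 4→5
i=14 'b': node 5→6
i=15 'd': node 6→7
i=16 'e': node 7→8  → match P1@[12:16]
i=17 'b': node 8→4 (via fail)
i=18 'c': node 4→5
i=19 'b': node 5→6
i=20 'd': node 6→7
i=21 'e': node 7→8  → match P1@[17:21]
i=22 'e': node 8→1 (via fail)
i=23 'e': node 1→1 (via fail)
i=24 'a': node 1→2
i=25 'a': node 2→3  → match P0@[23:25]
i=26 'b': node 3→4 (via fail)
i=27 'c': node 4→5
i=28 'b': node 5→6
i=29 'd': node 6→7
i=30 'e': node 7→8  → match P1@[26:30]
i=31 'e': node 8→1 (via fail)
i=32 'a': node 1→2
i=33 'a': node 2→3  → match P0@[31:33]
i=34 'd': node 3→0 (via fail)
i=35 'a': node 0→0
i=36 'a': node 0→0
i=37 'e': node 0→1
i=38 'a': node 1→2
i=39 'a': node 2→3  → match P0@[37:39]
i=40 'e': node 3→1 (via fail)
i=41 'a': node 1→2
i=42 'a': node 2→3  → match P0@[40:42]
i=43 'd': node 3→0 (via fail)
i=44 'd': node 0→0
i=45 'c': node 0→0
i=46 'c': node 0→0
i=47 'b': node 0→4
i=48 'd': node 4→0 (via fail)
i=49 'd': node 0→0
i=50 'b': node 0→4
i=51 'c': node 4→5
i=52 'b': node 5→6
i=53 'd': node 6→7
i=54 'e': node 7→8  → match P1@[50:54]
i=55 'e': node 8→1 (via fail)
i=56 'a': node 1→2
i=57 'a': node 2→3  → match P0@[55:57]
i=58 'c': node 3→0 (via fail)

All matches (sorted): [[3,0],[8,1],[16,1],[21,1],[25,0],[30,1],[33,0],[39,0],[42,0],[54,1],[57,0]]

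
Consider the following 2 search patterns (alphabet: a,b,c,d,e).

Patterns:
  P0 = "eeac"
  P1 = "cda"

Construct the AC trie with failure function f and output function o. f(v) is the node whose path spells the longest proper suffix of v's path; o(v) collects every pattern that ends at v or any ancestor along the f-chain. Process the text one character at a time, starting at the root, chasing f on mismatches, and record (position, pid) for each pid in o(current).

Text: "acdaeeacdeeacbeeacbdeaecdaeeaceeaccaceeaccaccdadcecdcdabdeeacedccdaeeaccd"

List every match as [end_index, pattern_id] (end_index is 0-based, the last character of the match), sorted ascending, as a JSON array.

Build automaton:
Trie nodes:
  n0 'ε': c→5 e→1
  n1 'e': e→2
  n2 'ee': a→3
  n3 'eea': c→4
  n4 'eeac': ·  [P0 ends]
  n5 'c': d→6
  n6 'cd': a→7
  n7 'cda': ·  [P1 ends]

Failure links (BFS by depth):
  fail(1) 'e': from fail(0)=0 chase 'e': 0 ⇒ 0;  out=∅∪out(0)=∅
  fail(5) 'c': from fail(0)=0 chase 'c': 0 ⇒ 0;  out=∅∪out(0)=∅
  fail(2) 'ee': from fail(1)=0 chase 'e': 0 ⇒ 1;  out=∅∪out(1)=∅
  fail(6) 'cd': from fail(5)=0 chase 'd': 0 ⇒ 0;  out=∅∪out(0)=∅
  fail(3) 'eea': from fail(2)=1 chase 'a': 1→0 ⇒ 0;  out=∅∪out(0)=∅
  fail(7) 'cda': from fail(6)=0 chase 'a': 0 ⇒ 0;  out={1}∪out(0)={1}
  fail(4) 'eeac': from fail(3)=0 chase 'c': 0 ⇒ 5;  out={0}∪out(5)={0}

Run:
i=0 'a': node 0→0
i=1 'c': node 0→5
i=2 'd': node 5→6
i=3 'a': node 6→7  → match P1@[1:3]
i=4 'e': node 7→1 (via fail)
i=5 'e': node 1→2
i=6 'a': node 2→3
i=7 'c': node 3→4  → match P0@[4:7]
i=8 'd': node 4→6 (via fail)
i=9 'e': node 6→1 (via fail)
i=10 'e': node 1→2
i=11 'a': node 2→3
i=12 'c': node 3→4  → match P0@[9:12]
i=13 'b': node 4→0 (via fail)
i=14 'e': node 0→1
i=15 'e': node 1→2
i=16 'a': node 2→3
i=17 'c': node 3→4  → match P0@[14:17]
i=18 'b': node 4→0 (via fail)
i=19 'd': node 0→0
i=20 'e': node 0→1
i=21 'a': node 1→0 (via fail)
i=22 'e': node 0→1
i=23 'c': node 1→5 (via fail)
i=24 'd': node 5→6
i=25 'a': node 6→7  → match P1@[23:25]
i=26 'e': node 7→1 (via fail)
i=27 'e': node 1→2
i=28 'a': node 2→3
i=29 'c': node 3→4  → match P0@[26:29]
i=30 'e': node 4→1 (via fail)
i=31 'e': node 1→2
i=32 'a': node 2→3
i=33 'c': node 3→4  → match P0@[30:33]
i=34 'c': node 4→5 (via fail)
i=35 'a': node 5→0 (via fail)
i=36 'c': node 0→5
i=37 'e': node 5→1 (via fail)
i=38 'e': node 1→2
i=39 'a': node 2→3
i=40 'c': node 3→4  → match P0@[37:40]
i=41 'c': node 4→5 (via fail)
i=42 'a': node 5→0 (via fail)
i=43 'c': node 0→5
i=44 'c': node 5→5 (via fail)
i=45 'd': node 5→6
i=46 'a': node 6→7  → match P1@[44:46]
i=47 'd': node 7→0 (via fail)
i=48 'c': node 0→5
i=49 'e': node 5→1 (via fail)
i=50 'c': node 1→5 (via fail)
i=51 'd': node 5→6
i=52 'c': node 6→5 (via fail)
i=53 'd': node 5→6
i=54 'a': node 6→7  → match P1@[52:54]
i=55 'b': node 7→0 (via fail)
i=56 'd': node 0→0
i=57 'e': node 0→1
i=58 'e': node 1→2
i=59 'a': node 2→3
i=60 'c': node 3→4  → match P0@[57:60]
i=61 'e': node 4→1 (via fail)
i=62 'd': node 1→0 (via fail)
i=63 'c': node 0→5
i=64 'c': node 5→5 (via fail)
i=65 'd': node 5→6
i=66 'a': node 6→7  → match P1@[64:66]
i=67 'e': node 7→1 (via fail)
i=68 'e': node 1→2
i=69 'a': node 2→3
i=70 'c': node 3→4  → match P0@[67:70]
i=71 'c': node 4→5 (via fail)
i=72 'd': node 5→6

Matches: [[3,1],[7,0],[12,0],[17,0],[25,1],[29,0],[33,0],[40,0],[46,1],[54,1],[60,0],[66,1],[70,0]]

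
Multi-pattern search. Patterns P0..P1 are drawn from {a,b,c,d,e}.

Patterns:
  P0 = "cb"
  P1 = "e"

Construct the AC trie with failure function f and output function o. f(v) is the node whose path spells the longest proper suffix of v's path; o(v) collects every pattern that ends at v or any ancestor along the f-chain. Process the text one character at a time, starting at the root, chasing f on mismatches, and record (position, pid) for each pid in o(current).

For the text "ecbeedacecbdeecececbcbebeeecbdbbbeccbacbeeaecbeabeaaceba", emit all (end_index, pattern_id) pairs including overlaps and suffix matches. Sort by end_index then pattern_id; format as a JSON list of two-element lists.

Construct AC machine:
Trie nodes:
  0='ε' goto c→1 e→3
  1='c' goto b→2
  2='cb' goto ·  ←P0
  3='e' goto ·  ←P1

BFS fail/out derivation:
  fail(1) 'c': from fail(0)=0 chase 'c': 0 ⇒ 0;  out=∅∪out(0)=∅
  fail(3) 'e': from fail(0)=0 chase 'e': 0 ⇒ 0;  out={1}∪out(0)={1}
  fail(2) 'cb': from fail(1)=0 chase 'b': 0 ⇒ 0;  out={0}∪out(0)={0}

Run:
pos 0 'e': at 3  → match P1@[0:0]
pos 1 'c': at 1 (via fail)
pos 2 'b': at 2  → match P0@[1:2]
pos 3 'e': at 3 (via fail)  → match P1@[3:3]
pos 4 'e': at 3 (via fail)  → match P1@[4:4]
pos 5 'd': at 0 (via fail)
pos 6 'a': at 0
pos 7 'c': at 1
pos 8 'e': at 3 (via fail)  → match P1@[8:8]
pos 9 'c': at 1 (via fail)
pos 10 'b': at 2  → match P0@[9:10]
pos 11 'd': at 0 (via fail)
pos 12 'e': at 3  → match P1@[12:12]
pos 13 'e': at 3 (via fail)  → match P1@[13:13]
pos 14 'c': at 1 (via fail)
pos 15 'e': at 3 (via fail)  → match P1@[15:15]
pos 16 'c': at 1 (via fail)
pos 17 'e': at 3 (via fail)  → match P1@[17:17]
pos 18 'c': at 1 (via fail)
pos 19 'b': at 2  → match P0@[18:19]
pos 20 'c': at 1 (via fail)
pos 21 'b': at 2  → match P0@[20:21]
pos 22 'e': at 3 (via fail)  → match P1@[22:22]
pos 23 'b': at 0 (via fail)
pos 24 'e': at 3  → match P1@[24:24]
pos 25 'e': at 3 (via fail)  → match P1@[25:25]
pos 26 'e': at 3 (via fail)  → match P1@[26:26]
pos 27 'c': at 1 (via fail)
pos 28 'b': at 2  → match P0@[27:28]
pos 29 'd': at 0 (via fail)
pos 30 'b': at 0
pos 31 'b': at 0
pos 32 'b': at 0
pos 33 'e': at 3  → match P1@[33:33]
pos 34 'c': at 1 (via fail)
pos 35 'c': at 1 (via fail)
pos 36 'b': at 2  → match P0@[35:36]
pos 37 'a': at 0 (via fail)
pos 38 'c': at 1
pos 39 'b': at 2  → match P0@[38:39]
pos 40 'e': at 3 (via fail)  → match P1@[40:40]
pos 41 'e': at 3 (via fail)  → match P1@[41:41]
pos 42 'a': at 0 (via fail)
pos 43 'e': at 3  → match P1@[43:43]
pos 44 'c': at 1 (via fail)
pos 45 'b': at 2  → match P0@[44:45]
pos 46 'e': at 3 (via fail)  → match P1@[46:46]
pos 47 'a': at 0 (via fail)
pos 48 'b': at 0
pos 49 'e': at 3  → match P1@[49:49]
pos 50 'a': at 0 (via fail)
pos 51 'a': at 0
pos 52 'c': at 1
pos 53 'e': at 3 (via fail)  → match P1@[53:53]
pos 54 'b': at 0 (via fail)
pos 55 'a': at 0

All matches (sorted): [[0,1],[2,0],[3,1],[4,1],[8,1],[10,0],[12,1],[13,1],[15,1],[17,1],[19,0],[21,0],[22,1],[24,1],[25,1],[26,1],[28,0],[33,1],[36,0],[39,0],[40,1],[41,1],[43,1],[45,0],[46,1],[49,1],[53,1]]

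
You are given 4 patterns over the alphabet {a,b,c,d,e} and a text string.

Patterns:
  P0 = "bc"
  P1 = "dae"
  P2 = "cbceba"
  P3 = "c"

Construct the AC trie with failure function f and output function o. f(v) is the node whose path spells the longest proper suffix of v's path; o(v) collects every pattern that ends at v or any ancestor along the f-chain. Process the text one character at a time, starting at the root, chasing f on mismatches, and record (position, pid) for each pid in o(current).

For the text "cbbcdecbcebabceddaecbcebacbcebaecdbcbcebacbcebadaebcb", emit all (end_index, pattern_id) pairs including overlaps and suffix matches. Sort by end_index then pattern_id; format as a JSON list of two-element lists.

Build:
Trie (insert patterns):
  n0 'ε': b→1 c→6 d→3
  n1 'b': c→2
  n2 'bc': ·  ←P0
  n3 'd': a→4
  n4 'da': e→5
  n5 'dae': ·  ←P1
  n6 'c': b→7  ←P3
  n7 'cb': c→8
  n8 'cbc': e→9
  n9 'cbce': b→10
  n10 'cbceb': a→11
  n11 'cbceba': ·  ←P2

Failure links (BFS by depth):
  fail(1) 'b': from fail(0)=0 chase 'b': 0 ⇒ 0;  out=∅∪out(0)=∅
  fail(3) 'd': from fail(0)=0 chase 'd': 0 ⇒ 0;  out=∅∪out(0)=∅
  fail(6) 'c': from fail(0)=0 chase 'c': 0 ⇒ 0;  out={3}∪out(0)={3}
  fail(2) 'bc': from fail(1)=0 chase 'c': 0 ⇒ 6;  out={0}∪out(6)={0,3}
  fail(4) 'da': from fail(3)=0 chase 'a': 0 ⇒ 0;  out=∅∪out(0)=∅
  fail(7) 'cb': from fail(6)=0 chase 'b': 0 ⇒ 1;  out=∅∪out(1)=∅
  fail(5) 'dae': from fail(4)=0 chase 'e': 0 ⇒ 0;  out={1}∪out(0)={1}
  fail(8) 'cbc': from fail(7)=1 chase 'c': 1 ⇒ 2;  out=∅∪out(2)={0,3}
  fail(9) 'cbce': from fail(8)=2 chase 'e': 2→6→0 ⇒ 0;  out=∅∪out(0)=∅
  fail(10) 'cbceb': from fail(9)=0 chase 'b': 0 ⇒ 1;  out=∅∪out(1)=∅
  fail(11) 'cbceba': from fail(10)=1 chase 'a': 1→0 ⇒ 0;  out={2}∪out(0)={2}

Scan:
i=0 'c': node 0→6  → match P3@[0:0]
i=1 'b': node 6→7
i=2 'b': node 7→1 (via fail)
i=3 'c': node 1→2  → match P0@[2:3],P3@[3:3]
i=4 'd': node 2→3 (via fail)
i=5 'e': node 3→0 (via fail)
i=6 'c': node 0→6  → match P3@[6:6]
i=7 'b': node 6→7
i=8 'c': node 7→8  → match P0@[7:8],P3@[8:8]
i=9 'e': node 8→9
i=10 'b': node 9→10
i=11 'a': node 10→11  → match P2@[6:11]
i=12 'b': node 11→1 (via fail)
i=13 'c': node 1→2  → match P0@[12:13],P3@[13:13]
i=14 'e': node 2→0 (via fail)
i=15 'd': node 0→3
i=16 'd': node 3→3 (via fail)
i=17 'a': node 3→4
i=18 'e': node 4→5  → match P1@[16:18]
i=19 'c': node 5→6 (via fail)  → match P3@[19:19]
i=20 'b': node 6→7
i=21 'c': node 7→8  → match P0@[20:21],P3@[21:21]
i=22 'e': node 8→9
i=23 'b': node 9→10
i=24 'a': node 10→11  → match P2@[19:24]
i=25 'c': node 11→6 (via fail)  → match P3@[25:25]
i=26 'b': node 6→7
i=27 'c': node 7→8  → match P0@[26:27],P3@[27:27]
i=28 'e': node 8→9
i=29 'b': node 9→10
i=30 'a': node 10→11  → match P2@[25:30]
i=31 'e': node 11→0 (via fail)
i=32 'c': node 0→6  → match P3@[32:32]
i=33 'd': node 6→3 (via fail)
i=34 'b': node 3→1 (via fail)
i=35 'c': node 1→2  → match P0@[34:35],P3@[35:35]
i=36 'b': node 2→7 (via fail)
i=37 'c': node 7→8  → match P0@[36:37],P3@[37:37]
i=38 'e': node 8→9
i=39 'b': node 9→10
i=40 'a': node 10→11  → match P2@[35:40]
i=41 'c': node 11→6 (via fail)  → match P3@[41:41]
i=42 'b': node 6→7
i=43 'c': node 7→8  → match P0@[42:43],P3@[43:43]
i=44 'e': node 8→9
i=45 'b': node 9→10
i=46 'a': node 10→11  → match P2@[41:46]
i=47 'd': node 11→3 (via fail)
i=48 'a': node 3→4
i=49 'e': node 4→5  → match P1@[47:49]
i=50 'b': node 5→1 (via fail)
i=51 'c': node 1→2  → match P0@[50:51],P3@[51:51]
i=52 'b': node 2→7 (via fail)

All matches (sorted): [[0,3],[3,0],[3,3],[6,3],[8,0],[8,3],[11,2],[13,0],[13,3],[18,1],[19,3],[21,0],[21,3],[24,2],[25,3],[27,0],[27,3],[30,2],[32,3],[35,0],[35,3],[37,0],[37,3],[40,2],[41,3],[43,0],[43,3],[46,2],[49,1],[51,0],[51,3]]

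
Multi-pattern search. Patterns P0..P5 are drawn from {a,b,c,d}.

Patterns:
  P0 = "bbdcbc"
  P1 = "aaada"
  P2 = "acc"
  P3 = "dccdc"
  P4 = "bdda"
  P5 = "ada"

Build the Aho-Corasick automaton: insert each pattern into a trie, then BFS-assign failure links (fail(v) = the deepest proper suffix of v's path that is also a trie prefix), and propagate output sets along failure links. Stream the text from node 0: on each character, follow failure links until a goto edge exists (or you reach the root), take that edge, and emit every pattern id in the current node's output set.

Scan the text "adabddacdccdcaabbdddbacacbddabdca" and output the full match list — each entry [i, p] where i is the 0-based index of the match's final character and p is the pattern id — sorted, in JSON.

Construct AC machine:
Trie (insert patterns):
  n0 'ε': a→7 b→1 d→14
  n1 'b': b→2 d→19
  n2 'bb': d→3
  n3 'bbd': c→4
  n4 'bbdc': b→5
  n5 'bbdcb': c→6
  n6 'bbdcbc': ·  [P0 ends]
  n7 'a': a→8 c→12 d→22
  n8 'aa': a→9
  n9 'aaa': d→10
  n10 'aaad': a→11
  n11 'aaada': ·  [P1 ends]
  n12 'ac': c→13
  n13 'acc': ·  [P2 ends]
  n14 'd': c→15
  n15 'dc': c→16
  n16 'dcc': d→17
  n17 'dccd': c→18
  n18 'dccdc': ·  [P3 ends]
  n19 'bd': d→20
  n20 'bdd': a→21
  n21 'bdda': ·  [P4 ends]
  n22 'ad': a→23
  n23 'ada': ·  [P5 ends]

Failure links (BFS by depth):
  fail(1) 'b': from fail(0)=0 chase 'b': 0 ⇒ 0;  out=∅∪out(0)=∅
  fail(7) 'a': from fail(0)=0 chase 'a': 0 ⇒ 0;  out=∅∪out(0)=∅
  fail(14) 'd': from fail(0)=0 chase 'd': 0 ⇒ 0;  out=∅∪out(0)=∅
  fail(2) 'bb': from fail(1)=0 chase 'b': 0 ⇒ 1;  out=∅∪out(1)=∅
  fail(8) 'aa': from fail(7)=0 chase 'a': 0 ⇒ 7;  out=∅∪out(7)=∅
  fail(12) 'ac': from fail(7)=0 chase 'c': 0 ⇒ 0;  out=∅∪out(0)=∅
  fail(15) 'dc': from fail(14)=0 chase 'c': 0 ⇒ 0;  out=∅∪out(0)=∅
  fail(19) 'bd': from fail(1)=0 chase 'd': 0 ⇒ 14;  out=∅∪out(14)=∅
  fail(22) 'ad': from fail(7)=0 chase 'd': 0 ⇒ 14;  out=∅∪out(14)=∅
  fail(3) 'bbd': from fail(2)=1 chase 'd': 1 ⇒ 19;  out=∅∪out(19)=∅
  fail(9) 'aaa': from fail(8)=7 chase 'a': 7 ⇒ 8;  out=∅∪out(8)=∅
  fail(13) 'acc': from fail(12)=0 chase 'c': 0 ⇒ 0;  out={2}∪out(0)={2}
  fail(16) 'dcc': from fail(15)=0 chase 'c': 0 ⇒ 0;  out=∅∪out(0)=∅
  fail(20) 'bdd': from fail(19)=14 chase 'd': 14→0 ⇒ 14;  out=∅∪out(14)=∅
  fail(23) 'ada': from fail(22)=14 chase 'a': 14→0 ⇒ 7;  out={5}∪out(7)={5}
  fail(4) 'bbdc': from fail(3)=19 chase 'c': 19→14 ⇒ 15;  out=∅∪out(15)=∅
  fail(10) 'aaad': from fail(9)=8 chase 'd': 8→7 ⇒ 22;  out=∅∪out(22)=∅
  fail(17) 'dccd': from fail(16)=0 chase 'd': 0 ⇒ 14;  out=∅∪out(14)=∅
  fail(21) 'bdda': from fail(20)=14 chase 'a': 14→0 ⇒ 7;  out={4}∪out(7)={4}
  fail(5) 'bbdcb': from fail(4)=15 chase 'b': 15→0 ⇒ 1;  out=∅∪out(1)=∅
  fail(11) 'aaada': from fail(10)=22 chase 'a': 22 ⇒ 23;  out={1}∪out(23)={1,5}
  fail(18) 'dccdc': from fail(17)=14 chase 'c': 14 ⇒ 15;  out={3}∪out(15)={3}
  fail(6) 'bbdcbc': from fail(5)=1 chase 'c': 1→0 ⇒ 0;  out={0}∪out(0)={0}

Text stream:
[0] read 'a'  n0⇒n7
[1] read 'd'  n7⇒n22
[2] read 'a'  n22⇒n23  emit P5@[0:2]
[3] read 'b'  n23⇒n1 (fail-walked)
[4] read 'd'  n1⇒n19
[5] read 'd'  n19⇒n20
[6] read 'a'  n20⇒n21  emit P4@[3:6]
[7] read 'c'  n21⇒n12 (fail-walked)
[8] read 'd'  n12⇒n14 (fail-walked)
[9] read 'c'  n14⇒n15
[10] read 'c'  n15⇒n16
[11] read 'd'  n16⇒n17
[12] read 'c'  n17⇒n18  emit P3@[8:12]
[13] read 'a'  n18⇒n7 (fail-walked)
[14] read 'a'  n7⇒n8
[15] read 'b'  n8⇒n1 (fail-walked)
[16] read 'b'  n1⇒n2
[17] read 'd'  n2⇒n3
[18] read 'd'  n3⇒n20 (fail-walked)
[19] read 'd'  n20⇒n14 (fail-walked)
[20] read 'b'  n14⇒n1 (fail-walked)
[21] read 'a'  n1⇒n7 (fail-walked)
[22] read 'c'  n7⇒n12
[23] read 'a'  n12⇒n7 (fail-walked)
[24] read 'c'  n7⇒n12
[25] read 'b'  n12⇒n1 (fail-walked)
[26] read 'd'  n1⇒n19
[27] read 'd'  n19⇒n20
[28] read 'a'  n20⇒n21  emit P4@[25:28]
[29] read 'b'  n21⇒n1 (fail-walked)
[30] read 'd'  n1⇒n19
[31] read 'c'  n19⇒n15 (fail-walked)
[32] read 'a'  n15⇒n7 (fail-walked)

All matches (sorted): [[2,5],[6,4],[12,3],[28,4]]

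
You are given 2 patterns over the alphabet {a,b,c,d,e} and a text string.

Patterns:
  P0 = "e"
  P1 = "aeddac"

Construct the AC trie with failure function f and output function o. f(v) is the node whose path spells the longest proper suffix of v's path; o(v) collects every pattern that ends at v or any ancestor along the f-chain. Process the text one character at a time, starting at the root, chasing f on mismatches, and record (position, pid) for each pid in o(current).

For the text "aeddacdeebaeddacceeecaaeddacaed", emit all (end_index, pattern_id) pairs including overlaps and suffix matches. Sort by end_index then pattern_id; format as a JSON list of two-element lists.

Build automaton:
Trie nodes:
  n0 'ε': a→2 e→1
  n1 'e': ·  ←P0
  n2 'a': e→3
  n3 'ae': d→4
  n4 'aed': d→5
  n5 'aedd': a→6
  n6 'aedda': c→7
  n7 'aeddac': ·  ←P1

BFS fail/out derivation:
  n1('e'): parent n0 fail=0; on 'e' 0 → fail=0;  out {0}∪∅={0}
  n2('a'): parent n0 fail=0; on 'a' 0 → fail=0;  out ∅∪∅=∅
  n3('ae'): parent n2 fail=0; on 'e' 0 → fail=1;  out ∅∪{0}={0}
  n4('aed'): parent n3 fail=1; on 'd' 1→0 → fail=0;  out ∅∪∅=∅
  n5('aedd'): parent n4 fail=0; on 'd' 0 → fail=0;  out ∅∪∅=∅
  n6('aedda'): parent n5 fail=0; on 'a' 0 → fail=2;  out ∅∪∅=∅
  n7('aeddac'): parent n6 fail=2; on 'c' 2→0 → fail=0;  out {1}∪∅={1}

Run:
[0] read 'a'  n0⇒n2
[1] read 'e'  n2⇒n3  → match P0@[1:1]
[2] read 'd'  n3⇒n4
[3] read 'd'  n4⇒n5
[4] read 'a'  n5⇒n6
[5] read 'c'  n6⇒n7  → match P1@[0:5]
[6] read 'd'  n7⇒n0 (fail-walked)
[7] read 'e'  n0⇒n1  → match P0@[7:7]
[8] read 'e'  n1⇒n1 (fail-walked)  → match P0@[8:8]
[9] read 'b'  n1⇒n0 (fail-walked)
[10] read 'a'  n0⇒n2
[11] read 'e'  n2⇒n3  → match P0@[11:11]
[12] read 'd'  n3⇒n4
[13] read 'd'  n4⇒n5
[14] read 'a'  n5⇒n6
[15] read 'c'  n6⇒n7  → match P1@[10:15]
[16] read 'c'  n7⇒n0 (fail-walked)
[17] read 'e'  n0⇒n1  → match P0@[17:17]
[18] read 'e'  n1⇒n1 (fail-walked)  → match P0@[18:18]
[19] read 'e'  n1⇒n1 (fail-walked)  → match P0@[19:19]
[20] read 'c'  n1⇒n0 (fail-walked)
[21] read 'a'  n0⇒n2
[22] read 'a'  n2⇒n2 (fail-walked)
[23] read 'e'  n2⇒n3  → match P0@[23:23]
[24] read 'd'  n3⇒n4
[25] read 'd'  n4⇒n5
[26] read 'a'  n5⇒n6
[27] read 'c'  n6⇒n7  → match P1@[22:27]
[28] read 'a'  n7⇒n2 (fail-walked)
[29] read 'e'  n2⇒n3  → match P0@[29:29]
[30] read 'd'  n3⇒n4

Result: [[1,0],[5,1],[7,0],[8,0],[11,0],[15,1],[17,0],[18,0],[19,0],[23,0],[27,1],[29,0]]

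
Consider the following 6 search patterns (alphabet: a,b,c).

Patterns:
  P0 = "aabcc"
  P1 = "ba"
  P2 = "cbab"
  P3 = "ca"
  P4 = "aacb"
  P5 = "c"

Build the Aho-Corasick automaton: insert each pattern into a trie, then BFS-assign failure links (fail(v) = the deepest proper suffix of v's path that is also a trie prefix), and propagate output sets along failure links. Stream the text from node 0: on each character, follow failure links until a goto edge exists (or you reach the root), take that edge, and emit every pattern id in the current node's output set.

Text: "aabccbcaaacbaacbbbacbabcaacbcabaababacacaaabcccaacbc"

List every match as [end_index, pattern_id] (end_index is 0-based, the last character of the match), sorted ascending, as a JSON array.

Construct AC machine:
Trie (insert patterns):
  n0 'ε': a→1 b→6 c→8
  n1 'a': a→2
  n2 'aa': b→3 c→13
  n3 'aab': c→4
  n4 'aabc': c→5
  n5 'aabcc': ·  [P0 ends]
  n6 'b': a→7
  n7 'ba': ·  [P1 ends]
  n8 'c': a→12 b→9  [P5 ends]
  n9 'cb': a→10
  n10 'cba': b→11
  n11 'cbab': ·  [P2 ends]
  n12 'ca': ·  [P3 ends]
  n13 'aac': b→14
  n14 'aacb': ·  [P4 ends]

Failure links (BFS by depth):
  fail(1) 'a': from fail(0)=0 chase 'a': 0 ⇒ 0;  out=∅∪out(0)=∅
  fail(6) 'b': from fail(0)=0 chase 'b': 0 ⇒ 0;  out=∅∪out(0)=∅
  fail(8) 'c': from fail(0)=0 chase 'c': 0 ⇒ 0;  out={5}∪out(0)={5}
  fail(2) 'aa': from fail(1)=0 chase 'a': 0 ⇒ 1;  out=∅∪out(1)=∅
  fail(7) 'ba': from fail(6)=0 chase 'a': 0 ⇒ 1;  out={1}∪out(1)={1}
  fail(9) 'cb': from fail(8)=0 chase 'b': 0 ⇒ 6;  out=∅∪out(6)=∅
  fail(12) 'ca': from fail(8)=0 chase 'a': 0 ⇒ 1;  out={3}∪out(1)={3}
  fail(3) 'aab': from fail(2)=1 chase 'b': 1→0 ⇒ 6;  out=∅∪out(6)=∅
  fail(10) 'cba': from fail(9)=6 chase 'a': 6 ⇒ 7;  out=∅∪out(7)={1}
  fail(13) 'aac': from fail(2)=1 chase 'c': 1→0 ⇒ 8;  out=∅∪out(8)={5}
  fail(4) 'aabc': from fail(3)=6 chase 'c': 6→0 ⇒ 8;  out=∅∪out(8)={5}
  fail(11) 'cbab': from fail(10)=7 chase 'b': 7→1→0 ⇒ 6;  out={2}∪out(6)={2}
  fail(14) 'aacb': from fail(13)=8 chase 'b': 8 ⇒ 9;  out={4}∪out(9)={4}
  fail(5) 'aabcc': from fail(4)=8 chase 'c': 8→0 ⇒ 8;  out={0}∪out(8)={0,5}

Text stream:
[0] read 'a'  n0⇒n1
[1] read 'a'  n1⇒n2
[2] read 'b'  n2⇒n3
[3] read 'c'  n3⇒n4  ** P5@[3:3]
[4] read 'c'  n4⇒n5  ** P0@[0:4],P5@[4:4]
[5] read 'b'  n5⇒n9 (fail-walked)
[6] read 'c'  n9⇒n8 (fail-walked)  ** P5@[6:6]
[7] read 'a'  n8⇒n12  ** P3@[6:7]
[8] read 'a'  n12⇒n2 (fail-walked)
[9] read 'a'  n2⇒n2 (fail-walked)
[10] read 'c'  n2⇒n13  ** P5@[10:10]
[11] read 'b'  n13⇒n14  ** P4@[8:11]
[12] read 'a'  n14⇒n10 (fail-walked)  ** P1@[11:12]
[13] read 'a'  n10⇒n2 (fail-walked)
[14] read 'c'  n2⇒n13  ** P5@[14:14]
[15] read 'b'  n13⇒n14  ** P4@[12:15]
[16] read 'b'  n14⇒n6 (fail-walked)
[17] read 'b'  n6⇒n6 (fail-walked)
[18] read 'a'  n6⇒n7  ** P1@[17:18]
[19] read 'c'  n7⇒n8 (fail-walked)  ** P5@[19:19]
[20] read 'b'  n8⇒n9
[21] read 'a'  n9⇒n10  ** P1@[20:21]
[22] read 'b'  n10⇒n11  ** P2@[19:22]
[23] read 'c'  n11⇒n8 (fail-walked)  ** P5@[23:23]
[24] read 'a'  n8⇒n12  ** P3@[23:24]
[25] read 'a'  n12⇒n2 (fail-walked)
[26] read 'c'  n2⇒n13  ** P5@[26:26]
[27] read 'b'  n13⇒n14  ** P4@[24:27]
[28] read 'c'  n14⇒n8 (fail-walked)  ** P5@[28:28]
[29] read 'a'  n8⇒n12  ** P3@[28:29]
[30] read 'b'  n12⇒n6 (fail-walked)
[31] read 'a'  n6⇒n7  ** P1@[30:31]
[32] read 'a'  n7⇒n2 (fail-walked)
[33] read 'b'  n2⇒n3
[34] read 'a'  n3⇒n7 (fail-walked)  ** P1@[33:34]
[35] read 'b'  n7⇒n6 (fail-walked)
[36] read 'a'  n6⇒n7  ** P1@[35:36]
[37] read 'c'  n7⇒n8 (fail-walked)  ** P5@[37:37]
[38] read 'a'  n8⇒n12  ** P3@[37:38]
[39] read 'c'  n12⇒n8 (fail-walked)  ** P5@[39:39]
[40] read 'a'  n8⇒n12  ** P3@[39:40]
[41] read 'a'  n12⇒n2 (fail-walked)
[42] read 'a'  n2⇒n2 (fail-walked)
[43] read 'b'  n2⇒n3
[44] read 'c'  n3⇒n4  ** P5@[44:44]
[45] read 'c'  n4⇒n5  ** P0@[41:45],P5@[45:45]
[46] read 'c'  n5⇒n8 (fail-walked)  ** P5@[46:46]
[47] read 'a'  n8⇒n12  ** P3@[46:47]
[48] read 'a'  n12⇒n2 (fail-walked)
[49] read 'c'  n2⇒n13  ** P5@[49:49]
[50] read 'b'  n13⇒n14  ** P4@[47:50]
[51] read 'c'  n14⇒n8 (fail-walked)  ** P5@[51:51]

All matches (sorted): [[3,5],[4,0],[4,5],[6,5],[7,3],[10,5],[11,4],[12,1],[14,5],[15,4],[18,1],[19,5],[21,1],[22,2],[23,5],[24,3],[26,5],[27,4],[28,5],[29,3],[31,1],[34,1],[36,1],[37,5],[38,3],[39,5],[40,3],[44,5],[45,0],[45,5],[46,5],[47,3],[49,5],[50,4],[51,5]]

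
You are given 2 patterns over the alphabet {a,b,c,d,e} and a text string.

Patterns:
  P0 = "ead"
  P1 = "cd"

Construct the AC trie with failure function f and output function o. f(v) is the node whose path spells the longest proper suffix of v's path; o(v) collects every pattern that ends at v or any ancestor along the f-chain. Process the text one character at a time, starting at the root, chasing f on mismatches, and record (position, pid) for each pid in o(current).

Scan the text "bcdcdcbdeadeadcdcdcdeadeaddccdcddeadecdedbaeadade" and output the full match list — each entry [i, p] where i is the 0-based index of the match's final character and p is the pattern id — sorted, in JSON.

Build automaton:
Trie (insert patterns):
  0='ε' goto c→4 e→1
  1='e' goto a→2
  2='ea' goto d→3
  3='ead' goto ·  [P0 ends]
  4='c' goto d→5
  5='cd' goto ·  [P1 ends]

Failure links (BFS by depth):
  n1('e'): parent n0 fail=0; on 'e' 0 → fail=0;  out ∅∪∅=∅
  n4('c'): parent n0 fail=0; on 'c' 0 → fail=0;  out ∅∪∅=∅
  n2('ea'): parent n1 fail=0; on 'a' 0 → fail=0;  out ∅∪∅=∅
  n5('cd'): parent n4 fail=0; on 'd' 0 → fail=0;  out {1}∪∅={1}
  n3('ead'): parent n2 fail=0; on 'd' 0 → fail=0;  out {0}∪∅={0}

Text stream:
i=0 'b': node 0→0
i=1 'c': node 0→4
i=2 'd': node 4→5  ** P1@[1:2]
i=3 'c': node 5→4 (fail-walked)
i=4 'd': node 4→5  ** P1@[3:4]
i=5 'c': node 5→4 (fail-walked)
i=6 'b': node 4→0 (fail-walked)
i=7 'd': node 0→0
i=8 'e': node 0→1
i=9 'a': node 1→2
i=10 'd': node 2→3  ** P0@[8:10]
i=11 'e': node 3→1 (fail-walked)
i=12 'a': node 1→2
i=13 'd': node 2→3  ** P0@[11:13]
i=14 'c': node 3→4 (fail-walked)
i=15 'd': node 4→5  ** P1@[14:15]
i=16 'c': node 5→4 (fail-walked)
i=17 'd': node 4→5  ** P1@[16:17]
i=18 'c': node 5→4 (fail-walked)
i=19 'd': node 4→5  ** P1@[18:19]
i=20 'e': node 5→1 (fail-walked)
i=21 'a': node 1→2
i=22 'd': node 2→3  ** P0@[20:22]
i=23 'e': node 3→1 (fail-walked)
i=24 'a': node 1→2
i=25 'd': node 2→3  ** P0@[23:25]
i=26 'd': node 3→0 (fail-walked)
i=27 'c': node 0→4
i=28 'c': node 4→4 (fail-walked)
i=29 'd': node 4→5  ** P1@[28:29]
i=30 'c': node 5→4 (fail-walked)
i=31 'd': node 4→5  ** P1@[30:31]
i=32 'd': node 5→0 (fail-walked)
i=33 'e': node 0→1
i=34 'a': node 1→2
i=35 'd': node 2→3  ** P0@[33:35]
i=36 'e': node 3→1 (fail-walked)
i=37 'c': node 1→4 (fail-walked)
i=38 'd': node 4→5  ** P1@[37:38]
i=39 'e': node 5→1 (fail-walked)
i=40 'd': node 1→0 (fail-walked)
i=41 'b': node 0→0
i=42 'a': node 0→0
i=43 'e': node 0→1
i=44 'a': node 1→2
i=45 'd': node 2→3  ** P0@[43:45]
i=46 'a': node 3→0 (fail-walked)
i=47 'd': node 0→0
i=48 'e': node 0→1

Matches: [[2,1],[4,1],[10,0],[13,0],[15,1],[17,1],[19,1],[22,0],[25,0],[29,1],[31,1],[35,0],[38,1],[45,0]]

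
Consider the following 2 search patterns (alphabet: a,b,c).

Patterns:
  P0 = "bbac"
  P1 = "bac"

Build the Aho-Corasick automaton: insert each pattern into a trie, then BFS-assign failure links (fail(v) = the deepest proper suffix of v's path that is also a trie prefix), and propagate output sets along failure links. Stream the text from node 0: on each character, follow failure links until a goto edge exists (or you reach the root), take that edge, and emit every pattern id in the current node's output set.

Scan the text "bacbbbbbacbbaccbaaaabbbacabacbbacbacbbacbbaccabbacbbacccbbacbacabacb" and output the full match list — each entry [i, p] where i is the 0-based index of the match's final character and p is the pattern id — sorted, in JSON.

Build automaton:
Trie nodes:
  0='ε' goto b→1
  1='b' goto a→5 b→2
  2='bb' goto a→3
  3='bba' goto c→4
  4='bbac' goto ·  [P0 ends]
  5='ba' goto c→6
  6='bac' goto ·  [P1 ends]

Failure links (BFS by depth):
  fail(1) 'b': from fail(0)=0 chase 'b': 0 ⇒ 0;  out=∅∪out(0)=∅
  fail(2) 'bb': from fail(1)=0 chase 'b': 0 ⇒ 1;  out=∅∪out(1)=∅
  fail(5) 'ba': from fail(1)=0 chase 'a': 0 ⇒ 0;  out=∅∪out(0)=∅
  fail(3) 'bba': from fail(2)=1 chase 'a': 1 ⇒ 5;  out=∅∪out(5)=∅
  fail(6) 'bac': from fail(5)=0 chase 'c': 0 ⇒ 0;  out={1}∪out(0)={1}
  fail(4) 'bbac': from fail(3)=5 chase 'c': 5 ⇒ 6;  out={0}∪out(6)={0,1}

Scan:
pos 0 'b': at 1
pos 1 'a': at 5
pos 2 'c': at 6  → match P1@[0:2]
pos 3 'b': at 1 (via fail)
pos 4 'b': at 2
pos 5 'b': at 2 (via fail)
pos 6 'b': at 2 (via fail)
pos 7 'b': at 2 (via fail)
pos 8 'a': at 3
pos 9 'c': at 4  → match P0@[6:9],P1@[7:9]
pos 10 'b': at 1 (via fail)
pos 11 'b': at 2
pos 12 'a': at 3
pos 13 'c': at 4  → match P0@[10:13],P1@[11:13]
pos 14 'c': at 0 (via fail)
pos 15 'b': at 1
pos 16 'a': at 5
pos 17 'a': at 0 (via fail)
pos 18 'a': at 0
pos 19 'a': at 0
pos 20 'b': at 1
pos 21 'b': at 2
pos 22 'b': at 2 (via fail)
pos 23 'a': at 3
pos 24 'c': at 4  → match P0@[21:24],P1@[22:24]
pos 25 'a': at 0 (via fail)
pos 26 'b': at 1
pos 27 'a': at 5
pos 28 'c': at 6  → match P1@[26:28]
pos 29 'b': at 1 (via fail)
pos 30 'b': at 2
pos 31 'a': at 3
pos 32 'c': at 4  → match P0@[29:32],P1@[30:32]
pos 33 'b': at 1 (via fail)
pos 34 'a': at 5
pos 35 'c': at 6  → match P1@[33:35]
pos 36 'b': at 1 (via fail)
pos 37 'b': at 2
pos 38 'a': at 3
pos 39 'c': at 4  → match P0@[36:39],P1@[37:39]
pos 40 'b': at 1 (via fail)
pos 41 'b': at 2
pos 42 'a': at 3
pos 43 'c': at 4  → match P0@[40:43],P1@[41:43]
pos 44 'c': at 0 (via fail)
pos 45 'a': at 0
pos 46 'b': at 1
pos 47 'b': at 2
pos 48 'a': at 3
pos 49 'c': at 4  → match P0@[46:49],P1@[47:49]
pos 50 'b': at 1 (via fail)
pos 51 'b': at 2
pos 52 'a': at 3
pos 53 'c': at 4  → match P0@[50:53],P1@[51:53]
pos 54 'c': at 0 (via fail)
pos 55 'c': at 0
pos 56 'b': at 1
pos 57 'b': at 2
pos 58 'a': at 3
pos 59 'c': at 4  → match P0@[56:59],P1@[57:59]
pos 60 'b': at 1 (via fail)
pos 61 'a': at 5
pos 62 'c': at 6  → match P1@[60:62]
pos 63 'a': at 0 (via fail)
pos 64 'b': at 1
pos 65 'a': at 5
pos 66 'c': at 6  → match P1@[64:66]
pos 67 'b': at 1 (via fail)

All matches (sorted): [[2,1],[9,0],[9,1],[13,0],[13,1],[24,0],[24,1],[28,1],[32,0],[32,1],[35,1],[39,0],[39,1],[43,0],[43,1],[49,0],[49,1],[53,0],[53,1],[59,0],[59,1],[62,1],[66,1]]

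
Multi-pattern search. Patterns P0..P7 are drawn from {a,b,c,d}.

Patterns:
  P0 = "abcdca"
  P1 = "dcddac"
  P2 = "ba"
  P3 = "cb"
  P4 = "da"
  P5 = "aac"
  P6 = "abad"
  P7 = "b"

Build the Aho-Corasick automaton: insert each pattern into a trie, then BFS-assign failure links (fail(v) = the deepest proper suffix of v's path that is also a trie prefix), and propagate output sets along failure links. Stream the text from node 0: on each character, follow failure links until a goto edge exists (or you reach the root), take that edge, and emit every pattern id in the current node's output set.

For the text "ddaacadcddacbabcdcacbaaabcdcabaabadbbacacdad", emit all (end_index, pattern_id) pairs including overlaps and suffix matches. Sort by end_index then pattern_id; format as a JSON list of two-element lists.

Build automaton:
Trie (insert patterns):
  0='ε' goto a→1 b→13 c→15 d→7
  1='a' goto a→18 b→2
  2='ab' goto a→20 c→3
  3='abc' goto d→4
  4='abcd' goto c→5
  5='abcdc' goto a→6
  6='abcdca' goto ·  ←P0
  7='d' goto a→17 c→8
  8='dc' goto d→9
  9='dcd' goto d→10
  10='dcdd' goto a→11
  11='dcdda' goto c→12
  12='dcddac' goto ·  ←P1
  13='b' goto a→14  ←P7
  14='ba' goto ·  ←P2
  15='c' goto b→16
  16='cb' goto ·  ←P3
  17='da' goto ·  ←P4
  18='aa' goto c→19
  19='aac' goto ·  ←P5
  20='aba' goto d→21
  21='abad' goto ·  ←P6

Failure links (BFS by depth):
  fail(1) 'a': from fail(0)=0 chase 'a': 0 ⇒ 0;  out=∅∪out(0)=∅
  fail(7) 'd': from fail(0)=0 chase 'd': 0 ⇒ 0;  out=∅∪out(0)=∅
  fail(13) 'b': from fail(0)=0 chase 'b': 0 ⇒ 0;  out={7}∪out(0)={7}
  fail(15) 'c': from fail(0)=0 chase 'c': 0 ⇒ 0;  out=∅∪out(0)=∅
  fail(2) 'ab': from fail(1)=0 chase 'b': 0 ⇒ 13;  out=∅∪out(13)={7}
  fail(8) 'dc': from fail(7)=0 chase 'c': 0 ⇒ 15;  out=∅∪out(15)=∅
  fail(14) 'ba': from fail(13)=0 chase 'a': 0 ⇒ 1;  out={2}∪out(1)={2}
  fail(16) 'cb': from fail(15)=0 chase 'b': 0 ⇒ 13;  out={3}∪out(13)={3,7}
  fail(17) 'da': from fail(7)=0 chase 'a': 0 ⇒ 1;  out={4}∪out(1)={4}
  fail(18) 'aa': from fail(1)=0 chase 'a': 0 ⇒ 1;  out=∅∪out(1)=∅
  fail(3) 'abc': from fail(2)=13 chase 'c': 13→0 ⇒ 15;  out=∅∪out(15)=∅
  fail(9) 'dcd': from fail(8)=15 chase 'd': 15→0 ⇒ 7;  out=∅∪out(7)=∅
  fail(19) 'aac': from fail(18)=1 chase 'c': 1→0 ⇒ 15;  out={5}∪out(15)={5}
  fail(20) 'aba': from fail(2)=13 chase 'a': 13 ⇒ 14;  out=∅∪out(14)={2}
  fail(4) 'abcd': from fail(3)=15 chase 'd': 15→0 ⇒ 7;  out=∅∪out(7)=∅
  fail(10) 'dcdd': from fail(9)=7 chase 'd': 7→0 ⇒ 7;  out=∅∪out(7)=∅
  fail(21) 'abad': from fail(20)=14 chase 'd': 14→1→0 ⇒ 7;  out={6}∪out(7)={6}
  fail(5) 'abcdc': from fail(4)=7 chase 'c': 7 ⇒ 8;  out=∅∪out(8)=∅
  fail(11) 'dcdda': from fail(10)=7 chase 'a': 7 ⇒ 17;  out=∅∪out(17)={4}
  fail(6) 'abcdca': from fail(5)=8 chase 'a': 8→15→0 ⇒ 1;  out={0}∪out(1)={0}
  fail(12) 'dcddac': from fail(11)=17 chase 'c': 17→1→0 ⇒ 15;  out={1}∪out(15)={1}

Text stream:
[0] read 'd'  n0⇒n7
[1] read 'd'  n7⇒n7 (fail-walked)
[2] read 'a'  n7⇒n17  emit P4@[1:2]
[3] read 'a'  n17⇒n18 (fail-walked)
[4] read 'c'  n18⇒n19  emit P5@[2:4]
[5] read 'a'  n19⇒n1 (fail-walked)
[6] read 'd'  n1⇒n7 (fail-walked)
[7] read 'c'  n7⇒n8
[8] read 'd'  n8⇒n9
[9] read 'd'  n9⇒n10
[10] read 'a'  n10⇒n11  emit P4@[9:10]
[11] read 'c'  n11⇒n12  emit P1@[6:11]
[12] read 'b'  n12⇒n16 (fail-walked)  emit P3@[11:12],P7@[12:12]
[13] read 'a'  n16⇒n14 (fail-walked)  emit P2@[12:13]
[14] read 'b'  n14⇒n2 (fail-walked)  emit P7@[14:14]
[15] read 'c'  n2⇒n3
[16] read 'd'  n3⇒n4
[17] read 'c'  n4⇒n5
[18] read 'a'  n5⇒n6  emit P0@[13:18]
[19] read 'c'  n6⇒n15 (fail-walked)
[20] read 'b'  n15⇒n16  emit P3@[19:20],P7@[20:20]
[21] read 'a'  n16⇒n14 (fail-walked)  emit P2@[20:21]
[22] read 'a'  n14⇒n18 (fail-walked)
[23] read 'a'  n18⇒n18 (fail-walked)
[24] read 'b'  n18⇒n2 (fail-walked)  emit P7@[24:24]
[25] read 'c'  n2⇒n3
[26] read 'd'  n3⇒n4
[27] read 'c'  n4⇒n5
[28] read 'a'  n5⇒n6  emit P0@[23:28]
[29] read 'b'  n6⇒n2 (fail-walked)  emit P7@[29:29]
[30] read 'a'  n2⇒n20  emit P2@[29:30]
[31] read 'a'  n20⇒n18 (fail-walked)
[32] read 'b'  n18⇒n2 (fail-walked)  emit P7@[32:32]
[33] read 'a'  n2⇒n20  emit P2@[32:33]
[34] read 'd'  n20⇒n21  emit P6@[31:34]
[35] read 'b'  n21⇒n13 (fail-walked)  emit P7@[35:35]
[36] read 'b'  n13⇒n13 (fail-walked)  emit P7@[36:36]
[37] read 'a'  n13⇒n14  emit P2@[36:37]
[38] read 'c'  n14⇒n15 (fail-walked)
[39] read 'a'  n15⇒n1 (fail-walked)
[40] read 'c'  n1⇒n15 (fail-walked)
[41] read 'd'  n15⇒n7 (fail-walked)
[42] read 'a'  n7⇒n17  emit P4@[41:42]
[43] read 'd'  n17⇒n7 (fail-walked)

Matches: [[2,4],[4,5],[10,4],[11,1],[12,3],[12,7],[13,2],[14,7],[18,0],[20,3],[20,7],[21,2],[24,7],[28,0],[29,7],[30,2],[32,7],[33,2],[34,6],[35,7],[36,7],[37,2],[42,4]]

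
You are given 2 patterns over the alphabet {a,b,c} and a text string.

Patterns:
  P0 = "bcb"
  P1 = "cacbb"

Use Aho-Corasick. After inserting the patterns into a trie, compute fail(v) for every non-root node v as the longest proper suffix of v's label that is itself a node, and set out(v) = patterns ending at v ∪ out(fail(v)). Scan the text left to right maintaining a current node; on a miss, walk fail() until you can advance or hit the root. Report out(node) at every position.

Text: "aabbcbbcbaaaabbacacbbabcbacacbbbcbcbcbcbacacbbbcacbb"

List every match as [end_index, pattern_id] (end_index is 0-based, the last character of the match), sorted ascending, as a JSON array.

Build automaton:
Trie (insert patterns):
  0='ε' goto b→1 c→4
  1='b' goto c→2
  2='bc' goto b→3
  3='bcb' goto ·  [P0 ends]
  4='c' goto a→5
  5='ca' goto c→6
  6='cac' goto b→7
  7='cacb' goto b→8
  8='cacbb' goto ·  [P1 ends]

BFS fail/out derivation:
  n1('b'): parent n0 fail=0; on 'b' 0 → fail=0;  out ∅∪∅=∅
  n4('c'): parent n0 fail=0; on 'c' 0 → fail=0;  out ∅∪∅=∅
  n2('bc'): parent n1 fail=0; on 'c' 0 → fail=4;  out ∅∪∅=∅
  n5('ca'): parent n4 fail=0; on 'a' 0 → fail=0;  out ∅∪∅=∅
  n3('bcb'): parent n2 fail=4; on 'b' 4→0 → fail=1;  out {0}∪∅={0}
  n6('cac'): parent n5 fail=0; on 'c' 0 → fail=4;  out ∅∪∅=∅
  n7('cacb'): parent n6 fail=4; on 'b' 4→0 → fail=1;  out ∅∪∅=∅
  n8('cacbb'): parent n7 fail=1; on 'b' 1→0 → fail=1;  out {1}∪∅={1}

Run:
i=0 'a': node 0→0
i=1 'a': node 0→0
i=2 'b': node 0→1
i=3 'b': node 1→1 (via fail)
i=4 'c': node 1→2
i=5 'b': node 2→3  ** P0@[3:5]
i=6 'b': node 3→1 (via fail)
i=7 'c': node 1→2
i=8 'b': node 2→3  ** P0@[6:8]
i=9 'a': node 3→0 (via fail)
i=10 'a': node 0→0
i=11 'a': node 0→0
i=12 'a': node 0→0
i=13 'b': node 0→1
i=14 'b': node 1→1 (via fail)
i=15 'a': node 1→0 (via fail)
i=16 'c': node 0→4
i=17 'a': node 4→5
i=18 'c': node 5→6
i=19 'b': node 6→7
i=20 'b': node 7→8  ** P1@[16:20]
i=21 'a': node 8→0 (via fail)
i=22 'b': node 0→1
i=23 'c': node 1→2
i=24 'b': node 2→3  ** P0@[22:24]
i=25 'a': node 3→0 (via fail)
i=26 'c': node 0→4
i=27 'a': node 4→5
i=28 'c': node 5→6
i=29 'b': node 6→7
i=30 'b': node 7→8  ** P1@[26:30]
i=31 'b': node 8→1 (via fail)
i=32 'c': node 1→2
i=33 'b': node 2→3  ** P0@[31:33]
i=34 'c': node 3→2 (via fail)
i=35 'b': node 2→3  ** P0@[33:35]
i=36 'c': node 3→2 (via fail)
i=37 'b': node 2→3  ** P0@[35:37]
i=38 'c': node 3→2 (via fail)
i=39 'b': node 2→3  ** P0@[37:39]
i=40 'a': node 3→0 (via fail)
i=41 'c': node 0→4
i=42 'a': node 4→5
i=43 'c': node 5→6
i=44 'b': node 6→7
i=45 'b': node 7→8  ** P1@[41:45]
i=46 'b': node 8→1 (via fail)
i=47 'c': node 1→2
i=48 'a': node 2→5 (via fail)
i=49 'c': node 5→6
i=50 'b': node 6→7
i=51 'b': node 7→8  ** P1@[47:51]

All matches (sorted): [[5,0],[8,0],[20,1],[24,0],[30,1],[33,0],[35,0],[37,0],[39,0],[45,1],[51,1]]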